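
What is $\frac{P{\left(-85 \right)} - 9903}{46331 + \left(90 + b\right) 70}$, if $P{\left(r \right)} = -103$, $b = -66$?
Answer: $- \frac{10006}{48011} \approx -0.20841$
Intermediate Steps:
$\frac{P{\left(-85 \right)} - 9903}{46331 + \left(90 + b\right) 70} = \frac{-103 - 9903}{46331 + \left(90 - 66\right) 70} = - \frac{10006}{46331 + 24 \cdot 70} = - \frac{10006}{46331 + 1680} = - \frac{10006}{48011}$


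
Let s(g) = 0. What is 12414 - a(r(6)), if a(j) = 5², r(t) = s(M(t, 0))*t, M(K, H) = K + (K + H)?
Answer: 12389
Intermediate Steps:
M(K, H) = H + 2*K (M(K, H) = K + (H + K) = H + 2*K)
r(t) = 0 (r(t) = 0*t = 0)
a(j) = 25
12414 - a(r(6)) = 12414 - 1*25 = 12414 - 25 = 12389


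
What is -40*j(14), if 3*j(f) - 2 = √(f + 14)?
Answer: -80/3 - 80*√7/3 ≈ -97.220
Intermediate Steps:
j(f) = ⅔ + √(14 + f)/3 (j(f) = ⅔ + √(f + 14)/3 = ⅔ + √(14 + f)/3)
-40*j(14) = -40*(⅔ + √(14 + 14)/3) = -40*(⅔ + √28/3) = -40*(⅔ + (2*√7)/3) = -40*(⅔ + 2*√7/3) = -80/3 - 80*√7/3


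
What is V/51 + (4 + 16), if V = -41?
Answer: 979/51 ≈ 19.196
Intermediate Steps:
V/51 + (4 + 16) = -41/51 + (4 + 16) = -41*1/51 + 20 = -41/51 + 20 = 979/51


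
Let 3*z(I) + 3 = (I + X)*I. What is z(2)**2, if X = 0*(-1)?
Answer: 1/9 ≈ 0.11111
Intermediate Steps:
X = 0
z(I) = -1 + I**2/3 (z(I) = -1 + ((I + 0)*I)/3 = -1 + (I*I)/3 = -1 + I**2/3)
z(2)**2 = (-1 + (1/3)*2**2)**2 = (-1 + (1/3)*4)**2 = (-1 + 4/3)**2 = (1/3)**2 = 1/9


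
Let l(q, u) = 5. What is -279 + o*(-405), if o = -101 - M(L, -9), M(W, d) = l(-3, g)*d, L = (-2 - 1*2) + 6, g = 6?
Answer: 22401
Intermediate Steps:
L = 2 (L = (-2 - 2) + 6 = -4 + 6 = 2)
M(W, d) = 5*d
o = -56 (o = -101 - 5*(-9) = -101 - 1*(-45) = -101 + 45 = -56)
-279 + o*(-405) = -279 - 56*(-405) = -279 + 22680 = 22401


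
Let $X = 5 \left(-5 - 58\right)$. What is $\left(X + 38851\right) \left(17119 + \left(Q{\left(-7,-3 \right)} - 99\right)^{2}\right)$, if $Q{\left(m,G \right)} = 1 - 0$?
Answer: $1029797528$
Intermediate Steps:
$X = -315$ ($X = 5 \left(-63\right) = -315$)
$Q{\left(m,G \right)} = 1$ ($Q{\left(m,G \right)} = 1 + 0 = 1$)
$\left(X + 38851\right) \left(17119 + \left(Q{\left(-7,-3 \right)} - 99\right)^{2}\right) = \left(-315 + 38851\right) \left(17119 + \left(1 - 99\right)^{2}\right) = 38536 \left(17119 + \left(-98\right)^{2}\right) = 38536 \left(17119 + 9604\right) = 38536 \cdot 26723 = 1029797528$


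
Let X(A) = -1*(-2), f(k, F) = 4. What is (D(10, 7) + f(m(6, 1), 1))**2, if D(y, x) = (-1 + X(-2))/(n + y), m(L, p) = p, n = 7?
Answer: 4761/289 ≈ 16.474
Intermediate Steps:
X(A) = 2
D(y, x) = 1/(7 + y) (D(y, x) = (-1 + 2)/(7 + y) = 1/(7 + y))
(D(10, 7) + f(m(6, 1), 1))**2 = (1/(7 + 10) + 4)**2 = (1/17 + 4)**2 = (69/17)**2 = 4761/289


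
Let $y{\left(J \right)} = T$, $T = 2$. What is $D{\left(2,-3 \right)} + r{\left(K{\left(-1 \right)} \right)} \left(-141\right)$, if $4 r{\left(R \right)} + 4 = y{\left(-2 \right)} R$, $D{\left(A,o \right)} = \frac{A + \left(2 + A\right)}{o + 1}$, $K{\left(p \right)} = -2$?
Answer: $279$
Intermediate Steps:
$y{\left(J \right)} = 2$
$D{\left(A,o \right)} = \frac{2 + 2 A}{1 + o}$
$r{\left(R \right)} = -1 + \frac{R}{2}$ ($r{\left(R \right)} = -1 + \frac{2 R}{4} = -1 + \frac{R}{2}$)
$D{\left(2,-3 \right)} + r{\left(K{\left(-1 \right)} \right)} \left(-141\right) = \frac{2 \left(1 + 2\right)}{1 - 3} + \left(-1 + \frac{1}{2} \left(-2\right)\right) \left(-141\right) = 2 \frac{1}{-2} \cdot 3 + \left(-1 - 1\right) \left(-141\right) = 2 \left(- \frac{1}{2}\right) 3 - -282 = -3 + 282 = 279$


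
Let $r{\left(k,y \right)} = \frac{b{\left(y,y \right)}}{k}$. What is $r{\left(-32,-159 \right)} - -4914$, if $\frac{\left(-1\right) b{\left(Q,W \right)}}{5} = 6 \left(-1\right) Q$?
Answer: $\frac{81009}{16} \approx 5063.1$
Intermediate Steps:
$b{\left(Q,W \right)} = 30 Q$ ($b{\left(Q,W \right)} = - 5 \cdot 6 \left(-1\right) Q = - 5 \left(- 6 Q\right) = 30 Q$)
$r{\left(k,y \right)} = \frac{30 y}{k}$
$r{\left(-32,-159 \right)} - -4914 = 30 \left(-159\right) \frac{1}{-32} - -4914 = 30 \left(-159\right) \left(- \frac{1}{32}\right) + 4914 = \frac{2385}{16} + 4914 = \frac{81009}{16}$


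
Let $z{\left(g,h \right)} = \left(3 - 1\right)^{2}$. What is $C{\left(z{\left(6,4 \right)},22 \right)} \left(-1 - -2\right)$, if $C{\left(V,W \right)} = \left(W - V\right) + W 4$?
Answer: $106$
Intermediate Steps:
$z{\left(g,h \right)} = 4$ ($z{\left(g,h \right)} = 2^{2} = 4$)
$C{\left(V,W \right)} = - V + 5 W$ ($C{\left(V,W \right)} = \left(W - V\right) + 4 W = - V + 5 W$)
$C{\left(z{\left(6,4 \right)},22 \right)} \left(-1 - -2\right) = \left(\left(-1\right) 4 + 5 \cdot 22\right) \left(-1 - -2\right) = \left(-4 + 110\right) \left(-1 + 2\right) = 106 \cdot 1 = 106$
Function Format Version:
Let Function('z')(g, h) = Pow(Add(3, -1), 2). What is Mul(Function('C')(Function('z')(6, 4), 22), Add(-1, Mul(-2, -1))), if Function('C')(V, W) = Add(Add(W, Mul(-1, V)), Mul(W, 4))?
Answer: 106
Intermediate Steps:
Function('z')(g, h) = 4 (Function('z')(g, h) = Pow(2, 2) = 4)
Function('C')(V, W) = Add(Mul(-1, V), Mul(5, W)) (Function('C')(V, W) = Add(Add(W, Mul(-1, V)), Mul(4, W)) = Add(Mul(-1, V), Mul(5, W)))
Mul(Function('C')(Function('z')(6, 4), 22), Add(-1, Mul(-2, -1))) = Mul(Add(Mul(-1, 4), Mul(5, 22)), Add(-1, Mul(-2, -1))) = Mul(Add(-4, 110), Add(-1, 2)) = Mul(106, 1) = 106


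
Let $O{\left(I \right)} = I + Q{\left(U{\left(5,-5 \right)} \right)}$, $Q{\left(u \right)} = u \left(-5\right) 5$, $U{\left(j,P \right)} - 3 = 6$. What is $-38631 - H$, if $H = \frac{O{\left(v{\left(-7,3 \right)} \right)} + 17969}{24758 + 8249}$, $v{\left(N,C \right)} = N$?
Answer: $- \frac{1275111154}{33007} \approx -38632.0$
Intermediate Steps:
$U{\left(j,P \right)} = 9$ ($U{\left(j,P \right)} = 3 + 6 = 9$)
$Q{\left(u \right)} = - 25 u$ ($Q{\left(u \right)} = - 5 u 5 = - 25 u$)
$O{\left(I \right)} = -225 + I$ ($O{\left(I \right)} = I - 225 = -225 + I$)
$H = \frac{17737}{33007}$ ($H = \frac{\left(-225 - 7\right) + 17969}{24758 + 8249} = \frac{-232 + 17969}{33007} = 17737 \cdot \frac{1}{33007} = \frac{17737}{33007} \approx 0.53737$)
$-38631 - H = -38631 - \frac{17737}{33007} = - \frac{1275111154}{33007}$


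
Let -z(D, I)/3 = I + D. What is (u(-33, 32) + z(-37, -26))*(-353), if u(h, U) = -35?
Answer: -54362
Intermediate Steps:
z(D, I) = -3*D - 3*I (z(D, I) = -3*(I + D) = -3*(D + I) = -3*D - 3*I)
(u(-33, 32) + z(-37, -26))*(-353) = (-35 + (-3*(-37) - 3*(-26)))*(-353) = (-35 + (111 + 78))*(-353) = (-35 + 189)*(-353) = 154*(-353) = -54362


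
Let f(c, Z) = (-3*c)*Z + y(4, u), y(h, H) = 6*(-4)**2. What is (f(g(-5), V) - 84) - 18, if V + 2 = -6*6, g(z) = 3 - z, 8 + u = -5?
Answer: 906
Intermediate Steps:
u = -13 (u = -8 - 5 = -13)
V = -38 (V = -2 - 6*6 = -2 - 36 = -38)
y(h, H) = 96 (y(h, H) = 6*16 = 96)
f(c, Z) = 96 - 3*Z*c (f(c, Z) = (-3*c)*Z + 96 = -3*Z*c + 96 = 96 - 3*Z*c)
(f(g(-5), V) - 84) - 18 = ((96 - 3*(-38)*(3 - 1*(-5))) - 84) - 18 = ((96 - 3*(-38)*(3 + 5)) - 84) - 18 = ((96 - 3*(-38)*8) - 84) - 18 = ((96 + 912) - 84) - 18 = (1008 - 84) - 18 = 924 - 18 = 906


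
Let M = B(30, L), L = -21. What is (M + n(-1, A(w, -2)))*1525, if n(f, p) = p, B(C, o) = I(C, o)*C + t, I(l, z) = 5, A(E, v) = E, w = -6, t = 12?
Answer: 237900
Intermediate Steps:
B(C, o) = 12 + 5*C (B(C, o) = 5*C + 12 = 12 + 5*C)
M = 162 (M = 12 + 5*30 = 12 + 150 = 162)
(M + n(-1, A(w, -2)))*1525 = (162 - 6)*1525 = 156*1525 = 237900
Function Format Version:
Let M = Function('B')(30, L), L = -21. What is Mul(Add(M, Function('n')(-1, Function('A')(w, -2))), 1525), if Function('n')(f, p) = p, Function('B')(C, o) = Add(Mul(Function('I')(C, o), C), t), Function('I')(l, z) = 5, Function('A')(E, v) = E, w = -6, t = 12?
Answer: 237900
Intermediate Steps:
Function('B')(C, o) = Add(12, Mul(5, C)) (Function('B')(C, o) = Add(Mul(5, C), 12) = Add(12, Mul(5, C)))
M = 162 (M = Add(12, Mul(5, 30)) = Add(12, 150) = 162)
Mul(Add(M, Function('n')(-1, Function('A')(w, -2))), 1525) = Mul(Add(162, -6), 1525) = Mul(156, 1525) = 237900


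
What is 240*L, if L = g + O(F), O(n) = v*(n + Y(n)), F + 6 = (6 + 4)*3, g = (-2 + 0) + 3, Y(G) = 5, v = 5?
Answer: 35040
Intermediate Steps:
g = 1 (g = -2 + 3 = 1)
F = 24 (F = -6 + (6 + 4)*3 = -6 + 10*3 = -6 + 30 = 24)
O(n) = 25 + 5*n (O(n) = 5*(n + 5) = 5*(5 + n) = 25 + 5*n)
L = 146 (L = 1 + (25 + 5*24) = 1 + (25 + 120) = 1 + 145 = 146)
240*L = 240*146 = 35040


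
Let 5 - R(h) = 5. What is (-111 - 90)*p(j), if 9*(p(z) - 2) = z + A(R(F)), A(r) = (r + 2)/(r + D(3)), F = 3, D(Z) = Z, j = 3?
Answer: -4355/9 ≈ -483.89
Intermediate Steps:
R(h) = 0 (R(h) = 5 - 1*5 = 5 - 5 = 0)
A(r) = (2 + r)/(3 + r) (A(r) = (r + 2)/(r + 3) = (2 + r)/(3 + r))
p(z) = 56/27 + z/9 (p(z) = 2 + (z + (2 + 0)/(3 + 0))/9 = 2 + (z + 2/3)/9 = 2 + (2/3 + z)/9 = 2 + (2/27 + z/9) = 56/27 + z/9)
(-111 - 90)*p(j) = (-111 - 90)*(56/27 + (1/9)*3) = -201*(56/27 + 1/3) = -201*65/27 = -4355/9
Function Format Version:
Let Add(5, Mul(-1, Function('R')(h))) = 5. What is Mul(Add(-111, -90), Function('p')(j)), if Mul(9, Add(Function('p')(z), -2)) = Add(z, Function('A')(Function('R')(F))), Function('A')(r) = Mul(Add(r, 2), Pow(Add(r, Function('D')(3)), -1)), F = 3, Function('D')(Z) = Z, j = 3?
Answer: Rational(-4355, 9) ≈ -483.89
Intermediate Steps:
Function('R')(h) = 0 (Function('R')(h) = Add(5, Mul(-1, 5)) = Add(5, -5) = 0)
Function('A')(r) = Mul(Pow(Add(3, r), -1), Add(2, r)) (Function('A')(r) = Mul(Add(r, 2), Pow(Add(r, 3), -1)) = Mul(Add(2, r), Pow(Add(3, r), -1)) = Mul(Pow(Add(3, r), -1), Add(2, r)))
Function('p')(z) = Add(Rational(56, 27), Mul(Rational(1, 9), z)) (Function('p')(z) = Add(2, Mul(Rational(1, 9), Add(z, Mul(Pow(Add(3, 0), -1), Add(2, 0))))) = Add(2, Mul(Rational(1, 9), Add(z, Mul(Pow(3, -1), 2)))) = Add(2, Mul(Rational(1, 9), Add(z, Mul(Rational(1, 3), 2)))) = Add(2, Mul(Rational(1, 9), Add(z, Rational(2, 3)))) = Add(2, Mul(Rational(1, 9), Add(Rational(2, 3), z))) = Add(2, Add(Rational(2, 27), Mul(Rational(1, 9), z))) = Add(Rational(56, 27), Mul(Rational(1, 9), z)))
Mul(Add(-111, -90), Function('p')(j)) = Mul(Add(-111, -90), Add(Rational(56, 27), Mul(Rational(1, 9), 3))) = Mul(-201, Add(Rational(56, 27), Rational(1, 3))) = Mul(-201, Rational(65, 27)) = Rational(-4355, 9)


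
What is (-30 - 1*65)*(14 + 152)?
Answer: -15770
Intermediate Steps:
(-30 - 1*65)*(14 + 152) = (-30 - 65)*166 = -95*166 = -15770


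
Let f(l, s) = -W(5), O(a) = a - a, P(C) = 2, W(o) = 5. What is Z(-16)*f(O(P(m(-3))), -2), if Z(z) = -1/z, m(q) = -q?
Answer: -5/16 ≈ -0.31250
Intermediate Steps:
O(a) = 0
f(l, s) = -5 (f(l, s) = -1*5 = -5)
Z(-16)*f(O(P(m(-3))), -2) = -1/(-16)*(-5) = -1*(-1/16)*(-5) = (1/16)*(-5) = -5/16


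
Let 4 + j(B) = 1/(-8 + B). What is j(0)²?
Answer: 1089/64 ≈ 17.016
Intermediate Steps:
j(B) = -4 + 1/(-8 + B)
j(0)² = ((33 - 4*0)/(-8 + 0))² = ((33 + 0)/(-8))² = (-⅛*33)² = (-33/8)² = 1089/64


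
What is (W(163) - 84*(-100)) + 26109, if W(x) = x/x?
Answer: 34510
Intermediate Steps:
W(x) = 1
(W(163) - 84*(-100)) + 26109 = (1 - 84*(-100)) + 26109 = (1 + 8400) + 26109 = 8401 + 26109 = 34510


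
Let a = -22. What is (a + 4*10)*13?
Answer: 234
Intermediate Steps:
(a + 4*10)*13 = (-22 + 4*10)*13 = (-22 + 40)*13 = 18*13 = 234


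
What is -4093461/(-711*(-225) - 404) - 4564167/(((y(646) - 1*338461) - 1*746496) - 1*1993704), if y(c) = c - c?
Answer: -11874070043364/491265014431 ≈ -24.170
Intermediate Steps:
y(c) = 0
-4093461/(-711*(-225) - 404) - 4564167/(((y(646) - 1*338461) - 1*746496) - 1*1993704) = -4093461/(-711*(-225) - 404) - 4564167/(((0 - 1*338461) - 1*746496) - 1*1993704) = -4093461/(159975 - 404) - 4564167/(((0 - 338461) - 746496) - 1993704) = -4093461/159571 - 4564167/((-338461 - 746496) - 1993704) = -4093461*1/159571 - 4564167/(-1084957 - 1993704) = -4093461/159571 - 4564167/(-3078661) = -4093461/159571 - 4564167*(-1/3078661) = -4093461/159571 + 4564167/3078661 = -11874070043364/491265014431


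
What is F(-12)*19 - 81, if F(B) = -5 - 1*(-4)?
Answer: -100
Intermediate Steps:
F(B) = -1 (F(B) = -5 + 4 = -1)
F(-12)*19 - 81 = -1*19 - 81 = -19 - 81 = -100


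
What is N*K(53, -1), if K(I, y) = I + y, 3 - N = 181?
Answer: -9256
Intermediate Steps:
N = -178 (N = 3 - 1*181 = 3 - 181 = -178)
N*K(53, -1) = -178*(53 - 1) = -178*52 = -9256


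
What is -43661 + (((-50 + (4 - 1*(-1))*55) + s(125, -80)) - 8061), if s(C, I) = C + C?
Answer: -51247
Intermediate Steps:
s(C, I) = 2*C
-43661 + (((-50 + (4 - 1*(-1))*55) + s(125, -80)) - 8061) = -43661 + (((-50 + (4 - 1*(-1))*55) + 2*125) - 8061) = -43661 + (((-50 + (4 + 1)*55) + 250) - 8061) = -43661 + (((-50 + 5*55) + 250) - 8061) = -43661 + (((-50 + 275) + 250) - 8061) = -43661 + ((225 + 250) - 8061) = -43661 + (475 - 8061) = -43661 - 7586 = -51247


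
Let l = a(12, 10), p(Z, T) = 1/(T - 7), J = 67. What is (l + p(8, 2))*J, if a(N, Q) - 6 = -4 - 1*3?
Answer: -402/5 ≈ -80.400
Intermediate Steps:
a(N, Q) = -1 (a(N, Q) = 6 + (-4 - 1*3) = 6 + (-4 - 3) = 6 - 7 = -1)
p(Z, T) = 1/(-7 + T)
l = -1
(l + p(8, 2))*J = (-1 + 1/(-7 + 2))*67 = (-1 + 1/(-5))*67 = (-1 - ⅕)*67 = -6/5*67 = -402/5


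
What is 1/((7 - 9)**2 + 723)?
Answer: 1/727 ≈ 0.0013755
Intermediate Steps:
1/((7 - 9)**2 + 723) = 1/((-2)**2 + 723) = 1/(4 + 723) = 1/727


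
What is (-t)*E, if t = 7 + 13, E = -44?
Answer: 880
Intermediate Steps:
t = 20
(-t)*E = -1*20*(-44) = -20*(-44) = 880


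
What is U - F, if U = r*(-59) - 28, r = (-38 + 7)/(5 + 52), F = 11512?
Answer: -655951/57 ≈ -11508.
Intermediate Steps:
r = -31/57 ≈ -0.54386
U = 233/57 (U = -31/57*(-59) - 28 = 1829/57 - 28 = 233/57 ≈ 4.0877)
U - F = 233/57 - 1*11512 = 233/57 - 11512 = -655951/57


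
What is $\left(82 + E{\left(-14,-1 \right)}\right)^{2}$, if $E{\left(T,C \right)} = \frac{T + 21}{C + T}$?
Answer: $\frac{1495729}{225} \approx 6647.7$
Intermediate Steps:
$E{\left(T,C \right)} = \frac{21 + T}{C + T}$
$\left(82 + E{\left(-14,-1 \right)}\right)^{2} = \left(82 + \frac{21 - 14}{-1 - 14}\right)^{2} = \left(82 + \frac{1}{-15} \cdot 7\right)^{2} = \left(82 - \frac{7}{15}\right)^{2} = \left(\frac{1223}{15}\right)^{2} = \frac{1495729}{225}$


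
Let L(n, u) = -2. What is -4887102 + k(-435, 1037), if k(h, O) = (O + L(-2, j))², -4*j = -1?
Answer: -3815877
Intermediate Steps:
j = ¼ (j = -¼*(-1) = ¼ ≈ 0.25000)
k(h, O) = (-2 + O)² (k(h, O) = (O - 2)² = (-2 + O)²)
-4887102 + k(-435, 1037) = -4887102 + (-2 + 1037)² = -4887102 + 1035² = -4887102 + 1071225 = -3815877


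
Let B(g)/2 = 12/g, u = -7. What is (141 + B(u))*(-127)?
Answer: -122301/7 ≈ -17472.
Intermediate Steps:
B(g) = 24/g (B(g) = 2*(12/g) = 24/g)
(141 + B(u))*(-127) = (141 + 24/(-7))*(-127) = (141 + 24*(-1/7))*(-127) = (141 - 24/7)*(-127) = (963/7)*(-127) = -122301/7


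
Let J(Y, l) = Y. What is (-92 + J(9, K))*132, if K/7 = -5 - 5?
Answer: -10956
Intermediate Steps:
K = -70 (K = 7*(-5 - 5) = 7*(-10) = -70)
(-92 + J(9, K))*132 = (-92 + 9)*132 = -83*132 = -10956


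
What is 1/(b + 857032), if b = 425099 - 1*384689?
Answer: 1/897442 ≈ 1.1143e-6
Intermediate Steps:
b = 40410 (b = 425099 - 384689 = 40410)
1/(b + 857032) = 1/(40410 + 857032) = 1/897442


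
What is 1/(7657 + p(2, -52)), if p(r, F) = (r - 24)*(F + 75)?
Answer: 1/7151 ≈ 0.00013984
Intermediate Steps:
p(r, F) = (-24 + r)*(75 + F)
1/(7657 + p(2, -52)) = 1/(7657 + (-1800 - 24*(-52) + 75*2 - 52*2)) = 1/(7657 + (-1800 + 1248 + 150 - 104)) = 1/(7657 - 506) = 1/7151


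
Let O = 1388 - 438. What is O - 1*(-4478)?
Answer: 5428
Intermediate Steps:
O = 950
O - 1*(-4478) = 950 - 1*(-4478) = 950 + 4478 = 5428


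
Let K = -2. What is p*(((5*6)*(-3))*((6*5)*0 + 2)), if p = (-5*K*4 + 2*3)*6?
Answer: -49680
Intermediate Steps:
p = 276 (p = (-5*(-2)*4 + 2*3)*6 = (10*4 + 6)*6 = (40 + 6)*6 = 46*6 = 276)
p*(((5*6)*(-3))*((6*5)*0 + 2)) = 276*(((5*6)*(-3))*((6*5)*0 + 2)) = 276*((30*(-3))*(30*0 + 2)) = 276*(-90*(0 + 2)) = 276*(-90*2) = 276*(-180) = -49680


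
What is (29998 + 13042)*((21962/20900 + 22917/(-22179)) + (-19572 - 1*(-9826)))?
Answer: -3240670567623568/7725685 ≈ -4.1947e+8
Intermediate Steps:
(29998 + 13042)*((21962/20900 + 22917/(-22179)) + (-19572 - 1*(-9826))) = 43040*((21962*(1/20900) + 22917*(-1/22179)) + (-19572 + 9826)) = 43040*((10981/10450 - 7639/7393) - 9746) = 43040*(1354983/77256850 - 9746) = 43040*(-752943905117/77256850) = -3240670567623568/7725685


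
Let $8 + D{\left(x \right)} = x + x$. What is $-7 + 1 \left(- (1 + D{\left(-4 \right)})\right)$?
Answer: $8$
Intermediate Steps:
$D{\left(x \right)} = -8 + 2 x$ ($D{\left(x \right)} = -8 + \left(x + x\right) = -8 + 2 x$)
$-7 + 1 \left(- (1 + D{\left(-4 \right)})\right) = -7 + 1 \left(- (1 + \left(-8 + 2 \left(-4\right)\right))\right) = -7 + 1 \left(- (1 - 16)\right) = -7 + 1 \left(\left(-1\right) \left(-15\right)\right) = -7 + 1 \cdot 15 = -7 + 15 = 8$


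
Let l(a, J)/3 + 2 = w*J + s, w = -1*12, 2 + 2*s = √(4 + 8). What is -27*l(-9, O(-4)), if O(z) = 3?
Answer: 3159 - 81*√3 ≈ 3018.7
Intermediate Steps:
s = -1 + √3 (s = -1 + √(4 + 8)/2 = -1 + √12/2 = -1 + (2*√3)/2 = -1 + √3 ≈ 0.73205)
w = -12
l(a, J) = -9 - 36*J + 3*√3 (l(a, J) = -6 + 3*(-12*J + (-1 + √3)) = -6 + 3*(-1 + √3 - 12*J) = -6 + (-3 - 36*J + 3*√3) = -9 - 36*J + 3*√3)
-27*l(-9, O(-4)) = -27*(-9 - 36*3 + 3*√3) = -27*(-9 - 108 + 3*√3) = -27*(-117 + 3*√3) = 3159 - 81*√3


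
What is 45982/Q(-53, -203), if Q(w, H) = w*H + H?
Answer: 22991/5278 ≈ 4.3560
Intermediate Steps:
Q(w, H) = H + H*w (Q(w, H) = H*w + H = H + H*w)
45982/Q(-53, -203) = 45982/((-203*(1 - 53))) = 45982/((-203*(-52))) = 45982/10556 = 45982*(1/10556) = 22991/5278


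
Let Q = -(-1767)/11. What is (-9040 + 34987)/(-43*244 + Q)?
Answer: -285417/113645 ≈ -2.5115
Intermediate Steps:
Q = 1767/11 (Q = -(-1767)/11 = -57*(-31/11) = 1767/11 ≈ 160.64)
(-9040 + 34987)/(-43*244 + Q) = (-9040 + 34987)/(-43*244 + 1767/11) = 25947/(-10492 + 1767/11) = 25947/(-113645/11) = 25947*(-11/113645) = -285417/113645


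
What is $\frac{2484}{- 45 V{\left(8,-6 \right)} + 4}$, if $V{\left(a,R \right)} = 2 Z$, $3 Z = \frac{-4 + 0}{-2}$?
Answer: $- \frac{621}{14} \approx -44.357$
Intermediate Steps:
$Z = \frac{2}{3}$ ($Z = \frac{\left(-4 + 0\right) \frac{1}{-2}}{3} = \frac{\left(-4\right) \left(- \frac{1}{2}\right)}{3} = \frac{1}{3} \cdot 2 = \frac{2}{3} \approx 0.66667$)
$V{\left(a,R \right)} = \frac{4}{3}$ ($V{\left(a,R \right)} = 2 \cdot \frac{2}{3} = \frac{4}{3}$)
$\frac{2484}{- 45 V{\left(8,-6 \right)} + 4} = \frac{2484}{\left(-45\right) \frac{4}{3} + 4} = \frac{2484}{-60 + 4} = \frac{2484}{-56} = 2484 \left(- \frac{1}{56}\right) = - \frac{621}{14}$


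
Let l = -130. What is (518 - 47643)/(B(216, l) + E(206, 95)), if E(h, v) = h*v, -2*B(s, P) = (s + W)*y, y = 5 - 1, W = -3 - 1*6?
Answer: -47125/19156 ≈ -2.4601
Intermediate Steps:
W = -9 (W = -3 - 6 = -9)
y = 4
B(s, P) = 18 - 2*s (B(s, P) = -(s - 9)*4/2 = -(-9 + s)*4/2 = -(-36 + 4*s)/2 = 18 - 2*s)
(518 - 47643)/(B(216, l) + E(206, 95)) = (518 - 47643)/((18 - 2*216) + 206*95) = -47125/((18 - 432) + 19570) = -47125/(-414 + 19570) = -47125/19156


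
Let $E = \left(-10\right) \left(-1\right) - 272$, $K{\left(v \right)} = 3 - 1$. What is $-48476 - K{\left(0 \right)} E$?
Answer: $-47952$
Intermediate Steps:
$K{\left(v \right)} = 2$ ($K{\left(v \right)} = 3 - 1 = 2$)
$E = -262$ ($E = 10 - 272 = -262$)
$-48476 - K{\left(0 \right)} E = -48476 - 2 \left(-262\right) = -48476 - -524 = -48476 + 524 = -47952$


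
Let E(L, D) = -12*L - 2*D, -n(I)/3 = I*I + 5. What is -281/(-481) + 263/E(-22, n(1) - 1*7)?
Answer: 214737/151034 ≈ 1.4218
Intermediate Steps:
n(I) = -15 - 3*I**2 (n(I) = -3*(I*I + 5) = -3*(I**2 + 5) = -3*(5 + I**2) = -15 - 3*I**2)
-281/(-481) + 263/E(-22, n(1) - 1*7) = -281/(-481) + 263/(-12*(-22) - 2*((-15 - 3*1**2) - 1*7)) = -281*(-1/481) + 263/(264 - 2*((-15 - 3*1) - 7)) = 281/481 + 263/(264 - 2*((-15 - 3) - 7)) = 281/481 + 263/(264 - 2*(-18 - 7)) = 281/481 + 263/(264 - 2*(-25)) = 281/481 + 263/(264 + 50) = 281/481 + 263/314 = 214737/151034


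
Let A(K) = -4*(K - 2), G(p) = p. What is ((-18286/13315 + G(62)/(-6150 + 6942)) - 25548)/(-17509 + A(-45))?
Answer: 134714790011/91329129540 ≈ 1.4750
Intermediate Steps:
A(K) = 8 - 4*K (A(K) = -4*(-2 + K) = 8 - 4*K)
((-18286/13315 + G(62)/(-6150 + 6942)) - 25548)/(-17509 + A(-45)) = ((-18286/13315 + 62/(-6150 + 6942)) - 25548)/(-17509 + (8 - 4*(-45))) = ((-18286*1/13315 + 62/792) - 25548)/(-17509 + (8 + 180)) = ((-18286/13315 + 62*(1/792)) - 25548)/(-17509 + 188) = ((-18286/13315 + 31/396) - 25548)/(-17321) = (-6828491/5272740 - 25548)*(-1/17321) = -134714790011/5272740*(-1/17321) = 134714790011/91329129540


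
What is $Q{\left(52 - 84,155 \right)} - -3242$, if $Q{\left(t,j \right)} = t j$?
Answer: $-1718$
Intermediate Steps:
$Q{\left(t,j \right)} = j t$
$Q{\left(52 - 84,155 \right)} - -3242 = 155 \left(52 - 84\right) - -3242 = 155 \left(52 - 84\right) + 3242 = 155 \left(-32\right) + 3242 = -4960 + 3242 = -1718$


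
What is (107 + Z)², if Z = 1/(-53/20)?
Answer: 31933801/2809 ≈ 11368.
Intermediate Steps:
Z = -20/53 (Z = 1/(-53*1/20) = 1/(-53/20) = -20/53 ≈ -0.37736)
(107 + Z)² = (107 - 20/53)² = (5651/53)² = 31933801/2809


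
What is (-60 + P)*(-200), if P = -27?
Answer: 17400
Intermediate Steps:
(-60 + P)*(-200) = (-60 - 27)*(-200) = -87*(-200) = 17400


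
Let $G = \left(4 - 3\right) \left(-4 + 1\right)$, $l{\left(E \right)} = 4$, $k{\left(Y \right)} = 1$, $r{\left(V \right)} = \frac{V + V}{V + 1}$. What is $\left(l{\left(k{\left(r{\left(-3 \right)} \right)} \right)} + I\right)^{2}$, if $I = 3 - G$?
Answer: $100$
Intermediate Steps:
$r{\left(V \right)} = \frac{2 V}{1 + V}$
$G = -3$ ($G = 1 \left(-3\right) = -3$)
$I = 6$ ($I = 3 - -3 = 3 + 3 = 6$)
$\left(l{\left(k{\left(r{\left(-3 \right)} \right)} \right)} + I\right)^{2} = \left(4 + 6\right)^{2} = 10^{2} = 100$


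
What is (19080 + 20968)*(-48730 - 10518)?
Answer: -2372763904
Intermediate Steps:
(19080 + 20968)*(-48730 - 10518) = 40048*(-59248) = -2372763904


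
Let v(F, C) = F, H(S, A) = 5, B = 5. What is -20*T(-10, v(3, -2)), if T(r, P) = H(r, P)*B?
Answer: -500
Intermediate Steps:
T(r, P) = 25 (T(r, P) = 5*5 = 25)
-20*T(-10, v(3, -2)) = -20*25 = -500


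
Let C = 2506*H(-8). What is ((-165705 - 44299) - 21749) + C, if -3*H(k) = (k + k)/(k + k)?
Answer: -697765/3 ≈ -2.3259e+5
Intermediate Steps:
H(k) = -⅓ (H(k) = -(k + k)/(3*(k + k)) = -2*k/(3*(2*k)) = -2*k*1/(2*k)/3 = -⅓*1 = -⅓)
C = -2506/3 (C = 2506*(-⅓) = -2506/3 ≈ -835.33)
((-165705 - 44299) - 21749) + C = ((-165705 - 44299) - 21749) - 2506/3 = (-210004 - 21749) - 2506/3 = -231753 - 2506/3 = -697765/3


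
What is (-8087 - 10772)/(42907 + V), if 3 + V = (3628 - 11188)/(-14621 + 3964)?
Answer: -200980363/457235488 ≈ -0.43956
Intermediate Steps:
V = -24411/10657 (V = -3 + (3628 - 11188)/(-14621 + 3964) = -3 - 7560/(-10657) = -3 - 7560*(-1/10657) = -3 + 7560/10657 = -24411/10657 ≈ -2.2906)
(-8087 - 10772)/(42907 + V) = (-8087 - 10772)/(42907 - 24411/10657) = -18859/457235488/10657 = -18859*10657/457235488 = -200980363/457235488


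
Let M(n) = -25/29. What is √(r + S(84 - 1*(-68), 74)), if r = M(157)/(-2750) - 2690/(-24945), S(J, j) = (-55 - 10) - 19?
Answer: I*√21248493379554210/15914910 ≈ 9.1593*I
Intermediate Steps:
M(n) = -25/29 (M(n) = -25*1/29 = -25/29)
S(J, j) = -84 (S(J, j) = -65 - 19 = -84)
r = 1721209/15914910 (r = -25/29/(-2750) - 2690/(-24945) = -25/29*(-1/2750) - 2690*(-1/24945) = 1/3190 + 538/4989 = 1721209/15914910 ≈ 0.10815)
√(r + S(84 - 1*(-68), 74)) = √(1721209/15914910 - 84) = √(-1335131231/15914910) = I*√21248493379554210/15914910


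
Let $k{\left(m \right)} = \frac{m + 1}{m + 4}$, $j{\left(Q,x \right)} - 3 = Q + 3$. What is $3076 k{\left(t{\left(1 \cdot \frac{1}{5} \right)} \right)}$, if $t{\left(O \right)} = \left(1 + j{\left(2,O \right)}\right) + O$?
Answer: $\frac{26146}{11} \approx 2376.9$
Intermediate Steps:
$j{\left(Q,x \right)} = 6 + Q$ ($j{\left(Q,x \right)} = 3 + \left(Q + 3\right) = 3 + \left(3 + Q\right) = 6 + Q$)
$t{\left(O \right)} = 9 + O$ ($t{\left(O \right)} = \left(1 + \left(6 + 2\right)\right) + O = \left(1 + 8\right) + O = 9 + O$)
$k{\left(m \right)} = \frac{1 + m}{4 + m}$
$3076 k{\left(t{\left(1 \cdot \frac{1}{5} \right)} \right)} = 3076 \frac{1 + \left(9 + 1 \cdot \frac{1}{5}\right)}{4 + \left(9 + 1 \cdot \frac{1}{5}\right)} = 3076 \frac{1 + \left(9 + \frac{1}{5}\right)}{4 + \left(9 + \frac{1}{5}\right)} = 3076 \frac{1 + \frac{46}{5}}{4 + \frac{46}{5}} = 3076 \frac{1}{\frac{66}{5}} \cdot \frac{51}{5} = 3076 \cdot \frac{5}{66} \cdot \frac{51}{5} = 3076 \cdot \frac{17}{22} = \frac{26146}{11}$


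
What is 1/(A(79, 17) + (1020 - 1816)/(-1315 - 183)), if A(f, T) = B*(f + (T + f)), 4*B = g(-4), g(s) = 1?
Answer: 2996/132667 ≈ 0.022583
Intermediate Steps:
B = ¼ (B = (¼)*1 = ¼ ≈ 0.25000)
A(f, T) = f/2 + T/4 (A(f, T) = (f + (T + f))/4 = (T + 2*f)/4 = f/2 + T/4)
1/(A(79, 17) + (1020 - 1816)/(-1315 - 183)) = 1/(((½)*79 + (¼)*17) + (1020 - 1816)/(-1315 - 183)) = 1/((79/2 + 17/4) - 796/(-1498)) = 1/(175/4 - 796*(-1/1498)) = 1/(175/4 + 398/749) = 1/(132667/2996) = 2996/132667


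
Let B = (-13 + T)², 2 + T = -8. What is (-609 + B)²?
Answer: 6400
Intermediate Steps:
T = -10 (T = -2 - 8 = -10)
B = 529 (B = (-13 - 10)² = (-23)² = 529)
(-609 + B)² = (-609 + 529)² = (-80)² = 6400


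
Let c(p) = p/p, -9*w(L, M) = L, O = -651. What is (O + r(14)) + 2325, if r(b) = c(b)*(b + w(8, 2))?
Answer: 15184/9 ≈ 1687.1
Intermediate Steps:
w(L, M) = -L/9
c(p) = 1
r(b) = -8/9 + b (r(b) = 1*(b - ⅑*8) = 1*(b - 8/9) = 1*(-8/9 + b) = -8/9 + b)
(O + r(14)) + 2325 = (-651 + (-8/9 + 14)) + 2325 = (-651 + 118/9) + 2325 = -5741/9 + 2325 = 15184/9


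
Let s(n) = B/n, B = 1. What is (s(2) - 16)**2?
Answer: 961/4 ≈ 240.25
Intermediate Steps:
s(n) = 1/n
(s(2) - 16)**2 = (1/2 - 16)**2 = (-31/2)**2 = 961/4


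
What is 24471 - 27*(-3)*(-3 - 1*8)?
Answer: 23580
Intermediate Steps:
24471 - 27*(-3)*(-3 - 1*8) = 24471 - (-81)*(-3 - 8) = 24471 - (-81)*(-11) = 24471 - 1*891 = 24471 - 891 = 23580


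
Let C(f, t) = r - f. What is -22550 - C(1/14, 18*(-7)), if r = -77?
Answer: -314621/14 ≈ -22473.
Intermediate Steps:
C(f, t) = -77 - f
-22550 - C(1/14, 18*(-7)) = -22550 - (-77 - 1/14) = -22550 - 1*(-1079/14) = -22550 + 1079/14 = -314621/14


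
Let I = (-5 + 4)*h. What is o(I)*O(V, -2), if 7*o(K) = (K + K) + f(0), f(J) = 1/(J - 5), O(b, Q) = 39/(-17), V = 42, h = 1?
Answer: 429/595 ≈ 0.72101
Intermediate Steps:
I = -1 (I = (-5 + 4)*1 = -1*1 = -1)
O(b, Q) = -39/17 (O(b, Q) = 39*(-1/17) = -39/17)
f(J) = 1/(-5 + J)
o(K) = -1/35 + 2*K/7 (o(K) = ((K + K) + 1/(-5 + 0))/7 = (2*K + 1/(-5))/7 = (2*K - ⅕)/7 = (-⅕ + 2*K)/7 = -1/35 + 2*K/7)
o(I)*O(V, -2) = (-1/35 + (2/7)*(-1))*(-39/17) = (-1/35 - 2/7)*(-39/17) = -11/35*(-39/17) = 429/595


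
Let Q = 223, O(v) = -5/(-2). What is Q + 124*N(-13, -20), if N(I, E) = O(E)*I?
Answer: -3807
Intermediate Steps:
O(v) = 5/2 (O(v) = -5*(-½) = 5/2)
N(I, E) = 5*I/2
Q + 124*N(-13, -20) = 223 + 124*((5/2)*(-13)) = 223 + 124*(-65/2) = 223 - 4030 = -3807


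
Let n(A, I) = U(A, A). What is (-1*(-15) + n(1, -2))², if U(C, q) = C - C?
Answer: 225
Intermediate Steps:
U(C, q) = 0
n(A, I) = 0
(-1*(-15) + n(1, -2))² = (-1*(-15) + 0)² = (15 + 0)² = 15² = 225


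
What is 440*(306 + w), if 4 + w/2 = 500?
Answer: 571120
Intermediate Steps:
w = 992 (w = -8 + 2*500 = -8 + 1000 = 992)
440*(306 + w) = 440*(306 + 992) = 440*1298 = 571120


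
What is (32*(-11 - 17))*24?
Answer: -21504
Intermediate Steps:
(32*(-11 - 17))*24 = (32*(-28))*24 = -896*24 = -21504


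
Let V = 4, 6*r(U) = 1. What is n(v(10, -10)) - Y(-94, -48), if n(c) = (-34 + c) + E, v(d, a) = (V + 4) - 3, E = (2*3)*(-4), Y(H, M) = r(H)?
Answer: -319/6 ≈ -53.167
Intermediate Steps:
r(U) = ⅙ (r(U) = (⅙)*1 = ⅙)
Y(H, M) = ⅙
E = -24 (E = 6*(-4) = -24)
v(d, a) = 5 (v(d, a) = (4 + 4) - 3 = 8 - 3 = 5)
n(c) = -58 + c (n(c) = (-34 + c) - 24 = -58 + c)
n(v(10, -10)) - Y(-94, -48) = (-58 + 5) - 1*⅙ = -53 - ⅙ = -319/6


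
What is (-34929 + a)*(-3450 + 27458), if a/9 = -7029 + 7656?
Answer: -703098288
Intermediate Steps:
a = 5643 (a = 9*(-7029 + 7656) = 9*627 = 5643)
(-34929 + a)*(-3450 + 27458) = (-34929 + 5643)*(-3450 + 27458) = -29286*24008 = -703098288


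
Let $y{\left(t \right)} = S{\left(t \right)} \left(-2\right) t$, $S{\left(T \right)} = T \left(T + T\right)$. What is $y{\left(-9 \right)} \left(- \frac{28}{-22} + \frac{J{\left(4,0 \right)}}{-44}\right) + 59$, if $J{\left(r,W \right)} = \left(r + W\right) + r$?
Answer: $\frac{35641}{11} \approx 3240.1$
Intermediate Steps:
$J{\left(r,W \right)} = W + 2 r$ ($J{\left(r,W \right)} = \left(W + r\right) + r = W + 2 r$)
$S{\left(T \right)} = 2 T^{2}$ ($S{\left(T \right)} = T 2 T = 2 T^{2}$)
$y{\left(t \right)} = - 4 t^{3}$ ($y{\left(t \right)} = 2 t^{2} \left(-2\right) t = - 4 t^{2} t = - 4 t^{3}$)
$y{\left(-9 \right)} \left(- \frac{28}{-22} + \frac{J{\left(4,0 \right)}}{-44}\right) + 59 = - 4 \left(-9\right)^{3} \left(- \frac{28}{-22} + \frac{0 + 2 \cdot 4}{-44}\right) + 59 = \left(-4\right) \left(-729\right) \left(\left(-28\right) \left(- \frac{1}{22}\right) + \left(0 + 8\right) \left(- \frac{1}{44}\right)\right) + 59 = 2916 \left(\frac{14}{11} + 8 \left(- \frac{1}{44}\right)\right) + 59 = 2916 \left(\frac{14}{11} - \frac{2}{11}\right) + 59 = 2916 \cdot \frac{12}{11} + 59 = \frac{34992}{11} + 59 = \frac{35641}{11}$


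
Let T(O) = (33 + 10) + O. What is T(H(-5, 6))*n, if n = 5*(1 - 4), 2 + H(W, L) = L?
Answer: -705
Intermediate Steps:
H(W, L) = -2 + L
n = -15 (n = 5*(-3) = -15)
T(O) = 43 + O
T(H(-5, 6))*n = (43 + (-2 + 6))*(-15) = (43 + 4)*(-15) = 47*(-15) = -705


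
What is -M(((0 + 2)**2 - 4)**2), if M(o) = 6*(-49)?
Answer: 294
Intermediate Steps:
M(o) = -294
-M(((0 + 2)**2 - 4)**2) = -1*(-294) = 294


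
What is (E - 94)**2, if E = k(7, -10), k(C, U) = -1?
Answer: 9025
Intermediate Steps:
E = -1
(E - 94)**2 = (-1 - 94)**2 = (-95)**2 = 9025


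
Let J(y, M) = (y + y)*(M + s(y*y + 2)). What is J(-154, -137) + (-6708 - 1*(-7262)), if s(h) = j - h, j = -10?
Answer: 7350974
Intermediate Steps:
s(h) = -10 - h
J(y, M) = 2*y*(-12 + M - y**2) (J(y, M) = (y + y)*(M + (-10 - (y*y + 2))) = (2*y)*(M + (-10 - (y**2 + 2))) = (2*y)*(M + (-10 - (2 + y**2))) = (2*y)*(M + (-10 + (-2 - y**2))) = (2*y)*(M + (-12 - y**2)) = (2*y)*(-12 + M - y**2) = 2*y*(-12 + M - y**2))
J(-154, -137) + (-6708 - 1*(-7262)) = 2*(-154)*(-12 - 137 - 1*(-154)**2) + (-6708 - 1*(-7262)) = 2*(-154)*(-12 - 137 - 1*23716) + (-6708 + 7262) = 2*(-154)*(-12 - 137 - 23716) + 554 = 2*(-154)*(-23865) + 554 = 7350420 + 554 = 7350974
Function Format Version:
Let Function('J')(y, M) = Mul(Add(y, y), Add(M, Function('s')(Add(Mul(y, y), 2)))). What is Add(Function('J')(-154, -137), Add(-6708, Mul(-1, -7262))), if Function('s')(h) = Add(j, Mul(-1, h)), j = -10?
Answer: 7350974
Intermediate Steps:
Function('s')(h) = Add(-10, Mul(-1, h))
Function('J')(y, M) = Mul(2, y, Add(-12, M, Mul(-1, Pow(y, 2)))) (Function('J')(y, M) = Mul(Add(y, y), Add(M, Add(-10, Mul(-1, Add(Mul(y, y), 2))))) = Mul(Mul(2, y), Add(M, Add(-10, Mul(-1, Add(Pow(y, 2), 2))))) = Mul(Mul(2, y), Add(M, Add(-10, Mul(-1, Add(2, Pow(y, 2)))))) = Mul(Mul(2, y), Add(M, Add(-10, Add(-2, Mul(-1, Pow(y, 2)))))) = Mul(Mul(2, y), Add(M, Add(-12, Mul(-1, Pow(y, 2))))) = Mul(Mul(2, y), Add(-12, M, Mul(-1, Pow(y, 2)))) = Mul(2, y, Add(-12, M, Mul(-1, Pow(y, 2)))))
Add(Function('J')(-154, -137), Add(-6708, Mul(-1, -7262))) = Add(Mul(2, -154, Add(-12, -137, Mul(-1, Pow(-154, 2)))), Add(-6708, Mul(-1, -7262))) = Add(Mul(2, -154, Add(-12, -137, Mul(-1, 23716))), Add(-6708, 7262)) = Add(Mul(2, -154, Add(-12, -137, -23716)), 554) = Add(Mul(2, -154, -23865), 554) = Add(7350420, 554) = 7350974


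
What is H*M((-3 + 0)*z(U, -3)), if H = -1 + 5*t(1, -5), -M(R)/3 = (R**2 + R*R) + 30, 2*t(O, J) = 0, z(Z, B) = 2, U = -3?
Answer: 306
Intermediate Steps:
t(O, J) = 0 (t(O, J) = (1/2)*0 = 0)
M(R) = -90 - 6*R**2 (M(R) = -3*((R**2 + R*R) + 30) = -3*((R**2 + R**2) + 30) = -3*(2*R**2 + 30) = -3*(30 + 2*R**2) = -90 - 6*R**2)
H = -1 (H = -1 + 5*0 = -1 + 0 = -1)
H*M((-3 + 0)*z(U, -3)) = -(-90 - 6*4*(-3 + 0)**2) = -(-90 - 6*(-3*2)**2) = -(-90 - 6*(-6)**2) = -(-90 - 6*36) = -(-90 - 216) = -1*(-306) = 306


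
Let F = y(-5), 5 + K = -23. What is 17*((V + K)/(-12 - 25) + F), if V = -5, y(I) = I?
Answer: -2584/37 ≈ -69.838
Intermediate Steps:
K = -28 (K = -5 - 23 = -28)
F = -5
17*((V + K)/(-12 - 25) + F) = 17*((-5 - 28)/(-12 - 25) - 5) = 17*(-33/(-37) - 5) = 17*(-33*(-1/37) - 5) = 17*(33/37 - 5) = 17*(-152/37) = -2584/37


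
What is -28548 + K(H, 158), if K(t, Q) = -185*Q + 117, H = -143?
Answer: -57661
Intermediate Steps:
K(t, Q) = 117 - 185*Q
-28548 + K(H, 158) = -28548 + (117 - 185*158) = -28548 + (117 - 29230) = -28548 - 29113 = -57661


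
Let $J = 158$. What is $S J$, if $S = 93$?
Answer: $14694$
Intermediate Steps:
$S J = 93 \cdot 158 = 14694$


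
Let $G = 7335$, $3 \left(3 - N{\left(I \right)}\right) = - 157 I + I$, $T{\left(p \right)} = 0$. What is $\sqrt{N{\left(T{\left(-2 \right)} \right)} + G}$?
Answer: $\sqrt{7338} \approx 85.662$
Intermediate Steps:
$N{\left(I \right)} = 3 + 52 I$ ($N{\left(I \right)} = 3 - \frac{- 157 I + I}{3} = 3 - \frac{\left(-156\right) I}{3} = 3 + 52 I$)
$\sqrt{N{\left(T{\left(-2 \right)} \right)} + G} = \sqrt{\left(3 + 52 \cdot 0\right) + 7335} = \sqrt{\left(3 + 0\right) + 7335} = \sqrt{3 + 7335} = \sqrt{7338}$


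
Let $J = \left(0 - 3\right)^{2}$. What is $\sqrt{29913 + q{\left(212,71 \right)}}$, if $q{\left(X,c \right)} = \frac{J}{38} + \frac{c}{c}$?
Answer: $\frac{\sqrt{43196158}}{38} \approx 172.96$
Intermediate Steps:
$J = 9$ ($J = \left(-3\right)^{2} = 9$)
$q{\left(X,c \right)} = \frac{47}{38}$ ($q{\left(X,c \right)} = \frac{9}{38} + \frac{c}{c} = 9 \cdot \frac{1}{38} + 1 = \frac{9}{38} + 1 = \frac{47}{38}$)
$\sqrt{29913 + q{\left(212,71 \right)}} = \sqrt{29913 + \frac{47}{38}} = \sqrt{\frac{1136741}{38}} = \frac{\sqrt{43196158}}{38}$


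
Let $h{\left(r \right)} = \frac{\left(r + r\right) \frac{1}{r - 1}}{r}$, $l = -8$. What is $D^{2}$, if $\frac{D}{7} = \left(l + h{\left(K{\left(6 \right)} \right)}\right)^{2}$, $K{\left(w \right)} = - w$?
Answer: $\frac{11316496}{49} \approx 2.3095 \cdot 10^{5}$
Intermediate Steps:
$h{\left(r \right)} = \frac{2}{-1 + r}$ ($h{\left(r \right)} = \frac{2 r \frac{1}{-1 + r}}{r} = \frac{2}{-1 + r}$)
$D = \frac{3364}{7}$ ($D = 7 \left(-8 + \frac{2}{-1 - 6}\right)^{2} = 7 \left(-8 + \frac{2}{-7}\right)^{2} = 7 \left(-8 + 2 \left(- \frac{1}{7}\right)\right)^{2} = 7 \left(-8 - \frac{2}{7}\right)^{2} = 7 \left(- \frac{58}{7}\right)^{2} = 7 \cdot \frac{3364}{49} = \frac{3364}{7} \approx 480.57$)
$D^{2} = \left(\frac{3364}{7}\right)^{2} = \frac{11316496}{49}$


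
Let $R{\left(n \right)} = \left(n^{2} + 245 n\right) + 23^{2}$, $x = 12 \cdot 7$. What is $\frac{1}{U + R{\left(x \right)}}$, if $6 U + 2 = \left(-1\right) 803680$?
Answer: $- \frac{1}{105782} \approx -9.4534 \cdot 10^{-6}$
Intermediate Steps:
$U = -133947$ ($U = - \frac{1}{3} + \frac{\left(-1\right) 803680}{6} = - \frac{1}{3} + \frac{1}{6} \left(-803680\right) = - \frac{1}{3} - \frac{401840}{3} = -133947$)
$x = 84$
$R{\left(n \right)} = 529 + n^{2} + 245 n$ ($R{\left(n \right)} = \left(n^{2} + 245 n\right) + 529 = 529 + n^{2} + 245 n$)
$\frac{1}{U + R{\left(x \right)}} = \frac{1}{-133947 + \left(529 + 84^{2} + 245 \cdot 84\right)} = \frac{1}{-133947 + \left(529 + 7056 + 20580\right)} = \frac{1}{-133947 + 28165} = \frac{1}{-105782} = - \frac{1}{105782}$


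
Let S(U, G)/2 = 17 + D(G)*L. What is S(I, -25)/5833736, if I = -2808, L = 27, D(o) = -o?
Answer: 173/729217 ≈ 0.00023724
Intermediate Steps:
S(U, G) = 34 - 54*G (S(U, G) = 2*(17 - G*27) = 2*(17 - 27*G) = 34 - 54*G)
S(I, -25)/5833736 = (34 - 54*(-25))/5833736 = (34 + 1350)*(1/5833736) = 1384*(1/5833736) = 173/729217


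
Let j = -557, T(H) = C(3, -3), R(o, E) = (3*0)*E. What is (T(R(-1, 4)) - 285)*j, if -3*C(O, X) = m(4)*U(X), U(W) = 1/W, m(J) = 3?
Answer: 475678/3 ≈ 1.5856e+5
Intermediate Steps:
R(o, E) = 0 (R(o, E) = 0*E = 0)
C(O, X) = -1/X
T(H) = ⅓ (T(H) = -1/(-3) = -1*(-⅓) = ⅓)
(T(R(-1, 4)) - 285)*j = (⅓ - 285)*(-557) = -854/3*(-557) = 475678/3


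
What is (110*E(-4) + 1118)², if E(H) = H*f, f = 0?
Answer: 1249924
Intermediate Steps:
E(H) = 0 (E(H) = H*0 = 0)
(110*E(-4) + 1118)² = (110*0 + 1118)² = (0 + 1118)² = 1118² = 1249924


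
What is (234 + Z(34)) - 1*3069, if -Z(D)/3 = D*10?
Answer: -3855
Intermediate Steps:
Z(D) = -30*D (Z(D) = -3*D*10 = -30*D)
(234 + Z(34)) - 1*3069 = (234 - 30*34) - 1*3069 = (234 - 1020) - 3069 = -786 - 3069 = -3855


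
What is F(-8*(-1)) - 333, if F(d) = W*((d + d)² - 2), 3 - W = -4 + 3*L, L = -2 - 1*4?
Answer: 6017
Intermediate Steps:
L = -6 (L = -2 - 4 = -6)
W = 25 (W = 3 - (-4 + 3*(-6)) = 3 - (-4 - 18) = 3 - 1*(-22) = 3 + 22 = 25)
F(d) = -50 + 100*d² (F(d) = 25*((d + d)² - 2) = 25*((2*d)² - 2) = 25*(4*d² - 2) = 25*(-2 + 4*d²) = -50 + 100*d²)
F(-8*(-1)) - 333 = (-50 + 100*(-8*(-1))²) - 333 = (-50 + 100*8²) - 333 = (-50 + 100*64) - 333 = (-50 + 6400) - 333 = 6350 - 333 = 6017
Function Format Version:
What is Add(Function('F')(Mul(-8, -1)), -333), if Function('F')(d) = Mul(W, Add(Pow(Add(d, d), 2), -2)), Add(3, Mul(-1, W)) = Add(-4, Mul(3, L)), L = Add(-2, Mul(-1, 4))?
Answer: 6017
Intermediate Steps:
L = -6 (L = Add(-2, -4) = -6)
W = 25 (W = Add(3, Mul(-1, Add(-4, Mul(3, -6)))) = Add(3, Mul(-1, Add(-4, -18))) = Add(3, Mul(-1, -22)) = Add(3, 22) = 25)
Function('F')(d) = Add(-50, Mul(100, Pow(d, 2))) (Function('F')(d) = Mul(25, Add(Pow(Add(d, d), 2), -2)) = Mul(25, Add(Pow(Mul(2, d), 2), -2)) = Mul(25, Add(Mul(4, Pow(d, 2)), -2)) = Mul(25, Add(-2, Mul(4, Pow(d, 2)))) = Add(-50, Mul(100, Pow(d, 2))))
Add(Function('F')(Mul(-8, -1)), -333) = Add(Add(-50, Mul(100, Pow(Mul(-8, -1), 2))), -333) = Add(Add(-50, Mul(100, Pow(8, 2))), -333) = Add(Add(-50, Mul(100, 64)), -333) = Add(Add(-50, 6400), -333) = Add(6350, -333) = 6017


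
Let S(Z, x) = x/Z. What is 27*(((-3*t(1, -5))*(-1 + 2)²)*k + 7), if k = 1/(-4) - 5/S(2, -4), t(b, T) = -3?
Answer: 2943/4 ≈ 735.75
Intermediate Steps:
k = 9/4 (k = 1/(-4) - 5/((-4/2)) = 1*(-¼) - 5/((-4*½)) = -¼ - 5/(-2) = -¼ - 5*(-½) = -¼ + 5/2 = 9/4 ≈ 2.2500)
27*(((-3*t(1, -5))*(-1 + 2)²)*k + 7) = 27*(((-3*(-3))*(-1 + 2)²)*(9/4) + 7) = 27*((9*1²)*(9/4) + 7) = 27*((9*1)*(9/4) + 7) = 27*(9*(9/4) + 7) = 27*(81/4 + 7) = 27*(109/4) = 2943/4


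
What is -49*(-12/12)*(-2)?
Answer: -98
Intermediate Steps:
-49*(-12/12)*(-2) = -49*(-2*½)*(-2) = -(-49)*(-2) = -49*2 = -98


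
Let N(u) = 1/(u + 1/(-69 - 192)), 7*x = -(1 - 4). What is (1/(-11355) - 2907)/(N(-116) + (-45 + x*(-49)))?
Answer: 999413069122/22693455765 ≈ 44.040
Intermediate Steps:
x = 3/7 (x = (-(1 - 4))/7 = (-1*(-3))/7 = (⅐)*3 = 3/7 ≈ 0.42857)
N(u) = 1/(-1/261 + u) (N(u) = 1/(u + 1/(-261)) = 1/(u - 1/261) = 1/(-1/261 + u))
(1/(-11355) - 2907)/(N(-116) + (-45 + x*(-49))) = (1/(-11355) - 2907)/(261/(-1 + 261*(-116)) + (-45 + (3/7)*(-49))) = (-1/11355 - 2907)/(261/(-1 - 30276) + (-45 - 21)) = -33008986/(11355*(261/(-30277) - 66)) = -33008986/(11355*(261*(-1/30277) - 66)) = -33008986/(11355*(-261/30277 - 66)) = -33008986/(11355*(-1998543/30277)) = -33008986/11355*(-30277/1998543) = 999413069122/22693455765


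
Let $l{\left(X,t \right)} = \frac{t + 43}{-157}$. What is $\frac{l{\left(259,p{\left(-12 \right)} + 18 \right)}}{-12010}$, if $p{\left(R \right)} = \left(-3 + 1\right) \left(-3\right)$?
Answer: $\frac{67}{1885570} \approx 3.5533 \cdot 10^{-5}$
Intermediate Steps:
$p{\left(R \right)} = 6$ ($p{\left(R \right)} = \left(-2\right) \left(-3\right) = 6$)
$l{\left(X,t \right)} = - \frac{43}{157} - \frac{t}{157}$ ($l{\left(X,t \right)} = \left(43 + t\right) \left(- \frac{1}{157}\right) = - \frac{43}{157} - \frac{t}{157}$)
$\frac{l{\left(259,p{\left(-12 \right)} + 18 \right)}}{-12010} = \frac{- \frac{43}{157} - \frac{6 + 18}{157}}{-12010} = \left(- \frac{43}{157} - \frac{24}{157}\right) \left(- \frac{1}{12010}\right) = \left(- \frac{67}{157}\right) \left(- \frac{1}{12010}\right) = \frac{67}{1885570}$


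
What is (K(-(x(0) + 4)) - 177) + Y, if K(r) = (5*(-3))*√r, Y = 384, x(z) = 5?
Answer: 207 - 45*I ≈ 207.0 - 45.0*I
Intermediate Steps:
K(r) = -15*√r
(K(-(x(0) + 4)) - 177) + Y = (-15*I*√(5 + 4) - 177) + 384 = (-15*3*I - 177) + 384 = (-45*I - 177) + 384 = (-177 - 45*I) + 384 = 207 - 45*I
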